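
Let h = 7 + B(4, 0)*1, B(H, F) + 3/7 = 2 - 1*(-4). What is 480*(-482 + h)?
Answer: -1577280/7 ≈ -2.2533e+5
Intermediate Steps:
B(H, F) = 39/7 (B(H, F) = -3/7 + (2 - 1*(-4)) = -3/7 + (2 + 4) = -3/7 + 6 = 39/7)
h = 88/7 (h = 7 + (39/7)*1 = 7 + 39/7 = 88/7 ≈ 12.571)
480*(-482 + h) = 480*(-482 + 88/7) = 480*(-3286/7) = -1577280/7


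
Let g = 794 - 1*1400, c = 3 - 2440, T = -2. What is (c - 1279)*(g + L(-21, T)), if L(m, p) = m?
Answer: 2329932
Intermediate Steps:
c = -2437
g = -606 (g = 794 - 1400 = -606)
(c - 1279)*(g + L(-21, T)) = (-2437 - 1279)*(-606 - 21) = -3716*(-627) = 2329932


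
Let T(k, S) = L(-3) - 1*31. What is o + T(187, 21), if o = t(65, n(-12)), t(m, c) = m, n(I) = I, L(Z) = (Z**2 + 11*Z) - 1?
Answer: 9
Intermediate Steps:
L(Z) = -1 + Z**2 + 11*Z
T(k, S) = -56 (T(k, S) = (-1 + (-3)**2 + 11*(-3)) - 1*31 = (-1 + 9 - 33) - 31 = -25 - 31 = -56)
o = 65
o + T(187, 21) = 65 - 56 = 9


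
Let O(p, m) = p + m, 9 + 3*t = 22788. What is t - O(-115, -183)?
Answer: 7891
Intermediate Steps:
t = 7593 (t = -3 + (⅓)*22788 = -3 + 7596 = 7593)
O(p, m) = m + p
t - O(-115, -183) = 7593 - (-183 - 115) = 7593 - 1*(-298) = 7593 + 298 = 7891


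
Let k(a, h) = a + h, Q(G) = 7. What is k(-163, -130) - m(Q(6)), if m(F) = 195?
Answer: -488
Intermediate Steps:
k(-163, -130) - m(Q(6)) = (-163 - 130) - 1*195 = -293 - 195 = -488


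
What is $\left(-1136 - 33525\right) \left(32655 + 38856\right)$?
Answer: $-2478642771$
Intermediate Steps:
$\left(-1136 - 33525\right) \left(32655 + 38856\right) = \left(-34661\right) 71511 = -2478642771$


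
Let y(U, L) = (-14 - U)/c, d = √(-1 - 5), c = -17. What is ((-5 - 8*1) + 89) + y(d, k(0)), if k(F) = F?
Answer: 1306/17 + I*√6/17 ≈ 76.823 + 0.14409*I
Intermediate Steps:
d = I*√6 (d = √(-6) = I*√6 ≈ 2.4495*I)
y(U, L) = 14/17 + U/17 (y(U, L) = (-14 - U)/(-17) = (-14 - U)*(-1/17) = 14/17 + U/17)
((-5 - 8*1) + 89) + y(d, k(0)) = ((-5 - 8*1) + 89) + (14/17 + (I*√6)/17) = ((-5 - 8) + 89) + (14/17 + I*√6/17) = (-13 + 89) + (14/17 + I*√6/17) = 76 + (14/17 + I*√6/17) = 1306/17 + I*√6/17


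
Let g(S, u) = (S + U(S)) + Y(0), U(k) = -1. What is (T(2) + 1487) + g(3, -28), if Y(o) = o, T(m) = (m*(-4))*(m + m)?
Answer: 1457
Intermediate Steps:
T(m) = -8*m**2 (T(m) = (-4*m)*(2*m) = -8*m**2)
g(S, u) = -1 + S (g(S, u) = (S - 1) + 0 = (-1 + S) + 0 = -1 + S)
(T(2) + 1487) + g(3, -28) = (-8*2**2 + 1487) + (-1 + 3) = (-8*4 + 1487) + 2 = (-32 + 1487) + 2 = 1455 + 2 = 1457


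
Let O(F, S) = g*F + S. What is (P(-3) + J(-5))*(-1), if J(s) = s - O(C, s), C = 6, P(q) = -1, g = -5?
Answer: -29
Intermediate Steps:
O(F, S) = S - 5*F (O(F, S) = -5*F + S = S - 5*F)
J(s) = 30 (J(s) = s - (s - 5*6) = s - (s - 30) = s - (-30 + s) = s + (30 - s) = 30)
(P(-3) + J(-5))*(-1) = (-1 + 30)*(-1) = 29*(-1) = -29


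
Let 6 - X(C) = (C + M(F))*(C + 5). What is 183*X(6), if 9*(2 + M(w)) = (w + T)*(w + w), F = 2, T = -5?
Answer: -4270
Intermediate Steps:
M(w) = -2 + 2*w*(-5 + w)/9 (M(w) = -2 + ((w - 5)*(w + w))/9 = -2 + ((-5 + w)*(2*w))/9 = -2 + (2*w*(-5 + w))/9 = -2 + 2*w*(-5 + w)/9)
X(C) = 6 - (5 + C)*(-10/3 + C) (X(C) = 6 - (C + (-2 - 10/9*2 + (2/9)*2**2))*(C + 5) = 6 - (C + (-2 - 20/9 + (2/9)*4))*(5 + C) = 6 - (C + (-2 - 20/9 + 8/9))*(5 + C) = 6 - (C - 10/3)*(5 + C) = 6 - (-10/3 + C)*(5 + C) = 6 - (5 + C)*(-10/3 + C))
183*X(6) = 183*(68/3 - 1*6**2 - 5/3*6) = 183*(68/3 - 1*36 - 10) = 183*(68/3 - 36 - 10) = 183*(-70/3) = -4270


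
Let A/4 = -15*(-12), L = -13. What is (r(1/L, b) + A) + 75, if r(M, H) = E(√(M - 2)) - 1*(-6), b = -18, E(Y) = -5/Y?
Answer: 801 + 5*I*√39/9 ≈ 801.0 + 3.4694*I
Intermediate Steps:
A = 720 (A = 4*(-15*(-12)) = 4*180 = 720)
r(M, H) = 6 - 5/√(-2 + M) (r(M, H) = -5/√(M - 2) - 1*(-6) = -5/√(-2 + M) + 6 = 6 - 5/√(-2 + M))
(r(1/L, b) + A) + 75 = ((6 - 5/√(-2 + 1/(-13))) + 720) + 75 = ((6 - 5/√(-2 - 1/13)) + 720) + 75 = ((6 - (-5)*I*√39/9) + 720) + 75 = ((6 + 5*I*√39/9) + 720) + 75 = (726 + 5*I*√39/9) + 75 = 801 + 5*I*√39/9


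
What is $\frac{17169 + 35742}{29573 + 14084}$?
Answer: $\frac{52911}{43657} \approx 1.212$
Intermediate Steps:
$\frac{17169 + 35742}{29573 + 14084} = \frac{52911}{43657}$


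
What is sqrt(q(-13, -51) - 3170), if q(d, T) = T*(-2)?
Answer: 2*I*sqrt(767) ≈ 55.39*I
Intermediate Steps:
q(d, T) = -2*T
sqrt(q(-13, -51) - 3170) = sqrt(-2*(-51) - 3170) = sqrt(102 - 3170) = sqrt(-3068) = 2*I*sqrt(767)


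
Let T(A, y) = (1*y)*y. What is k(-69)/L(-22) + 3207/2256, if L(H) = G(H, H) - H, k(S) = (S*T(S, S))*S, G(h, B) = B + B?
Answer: -8522825737/8272 ≈ -1.0303e+6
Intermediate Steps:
G(h, B) = 2*B
T(A, y) = y² (T(A, y) = y*y = y²)
k(S) = S⁴ (k(S) = (S*S²)*S = S³*S = S⁴)
L(H) = H (L(H) = 2*H - H = H)
k(-69)/L(-22) + 3207/2256 = (-69)⁴/(-22) + 3207/2256 = 22667121*(-1/22) + 3207*(1/2256) = -22667121/22 + 1069/752 = -8522825737/8272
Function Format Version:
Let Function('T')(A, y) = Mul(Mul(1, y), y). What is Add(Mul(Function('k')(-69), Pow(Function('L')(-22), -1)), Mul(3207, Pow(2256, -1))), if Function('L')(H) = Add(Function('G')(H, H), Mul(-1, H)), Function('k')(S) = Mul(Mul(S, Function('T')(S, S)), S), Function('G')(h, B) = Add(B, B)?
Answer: Rational(-8522825737, 8272) ≈ -1.0303e+6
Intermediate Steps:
Function('G')(h, B) = Mul(2, B)
Function('T')(A, y) = Pow(y, 2) (Function('T')(A, y) = Mul(y, y) = Pow(y, 2))
Function('k')(S) = Pow(S, 4) (Function('k')(S) = Mul(Mul(S, Pow(S, 2)), S) = Mul(Pow(S, 3), S) = Pow(S, 4))
Function('L')(H) = H (Function('L')(H) = Add(Mul(2, H), Mul(-1, H)) = H)
Add(Mul(Function('k')(-69), Pow(Function('L')(-22), -1)), Mul(3207, Pow(2256, -1))) = Add(Mul(Pow(-69, 4), Pow(-22, -1)), Mul(3207, Pow(2256, -1))) = Add(Mul(22667121, Rational(-1, 22)), Mul(3207, Rational(1, 2256))) = Add(Rational(-22667121, 22), Rational(1069, 752)) = Rational(-8522825737, 8272)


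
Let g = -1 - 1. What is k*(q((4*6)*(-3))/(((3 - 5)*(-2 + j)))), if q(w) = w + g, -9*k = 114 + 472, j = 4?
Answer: -10841/9 ≈ -1204.6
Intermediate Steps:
g = -2
k = -586/9 (k = -(114 + 472)/9 = -1/9*586 = -586/9 ≈ -65.111)
q(w) = -2 + w (q(w) = w - 2 = -2 + w)
k*(q((4*6)*(-3))/(((3 - 5)*(-2 + j)))) = -586*(-2 + (4*6)*(-3))/(9*((3 - 5)*(-2 + 4))) = -586*(-2 + 24*(-3))/(9*((-2*2))) = -586*(-2 - 72)/(9*(-4)) = -(-43364)*(-1)/(9*4) = -586/9*37/2 = -10841/9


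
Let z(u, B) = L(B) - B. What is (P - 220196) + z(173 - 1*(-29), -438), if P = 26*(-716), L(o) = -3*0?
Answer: -238374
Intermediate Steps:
L(o) = 0
P = -18616
z(u, B) = -B (z(u, B) = 0 - B = -B)
(P - 220196) + z(173 - 1*(-29), -438) = (-18616 - 220196) - 1*(-438) = -238812 + 438 = -238374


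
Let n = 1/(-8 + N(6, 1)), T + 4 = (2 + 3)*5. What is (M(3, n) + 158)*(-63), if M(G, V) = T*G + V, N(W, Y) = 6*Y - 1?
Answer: -13902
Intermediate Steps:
T = 21 (T = -4 + (2 + 3)*5 = -4 + 5*5 = -4 + 25 = 21)
N(W, Y) = -1 + 6*Y
n = -⅓ (n = 1/(-8 + (-1 + 6*1)) = 1/(-8 + (-1 + 6)) = 1/(-8 + 5) = 1/(-3) = -⅓ ≈ -0.33333)
M(G, V) = V + 21*G (M(G, V) = 21*G + V = V + 21*G)
(M(3, n) + 158)*(-63) = ((-⅓ + 21*3) + 158)*(-63) = ((-⅓ + 63) + 158)*(-63) = (188/3 + 158)*(-63) = (662/3)*(-63) = -13902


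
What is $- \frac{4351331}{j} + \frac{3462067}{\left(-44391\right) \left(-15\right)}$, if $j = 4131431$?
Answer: $\frac{11405891911562}{2750975302815} \approx 4.1461$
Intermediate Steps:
$- \frac{4351331}{j} + \frac{3462067}{\left(-44391\right) \left(-15\right)} = - \frac{4351331}{4131431} + \frac{3462067}{\left(-44391\right) \left(-15\right)} = \left(-4351331\right) \frac{1}{4131431} + \frac{3462067}{665865} = - \frac{4351331}{4131431} + 3462067 \cdot \frac{1}{665865} = - \frac{4351331}{4131431} + \frac{3462067}{665865} = \frac{11405891911562}{2750975302815}$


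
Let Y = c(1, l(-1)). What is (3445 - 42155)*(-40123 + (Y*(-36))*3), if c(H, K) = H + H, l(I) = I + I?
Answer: 1561522690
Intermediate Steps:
l(I) = 2*I
c(H, K) = 2*H
Y = 2 (Y = 2*1 = 2)
(3445 - 42155)*(-40123 + (Y*(-36))*3) = (3445 - 42155)*(-40123 + (2*(-36))*3) = -38710*(-40123 - 72*3) = -38710*(-40123 - 216) = -38710*(-40339) = 1561522690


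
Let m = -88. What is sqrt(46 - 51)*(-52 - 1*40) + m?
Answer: -88 - 92*I*sqrt(5) ≈ -88.0 - 205.72*I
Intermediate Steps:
sqrt(46 - 51)*(-52 - 1*40) + m = sqrt(46 - 51)*(-52 - 1*40) - 88 = sqrt(-5)*(-52 - 40) - 88 = (I*sqrt(5))*(-92) - 88 = -92*I*sqrt(5) - 88 = -88 - 92*I*sqrt(5)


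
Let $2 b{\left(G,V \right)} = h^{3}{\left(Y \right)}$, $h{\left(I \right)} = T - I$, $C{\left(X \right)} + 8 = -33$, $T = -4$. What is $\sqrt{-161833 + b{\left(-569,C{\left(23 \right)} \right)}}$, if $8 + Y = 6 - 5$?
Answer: $\frac{i \sqrt{647278}}{2} \approx 402.27 i$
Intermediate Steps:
$C{\left(X \right)} = -41$ ($C{\left(X \right)} = -8 - 33 = -41$)
$Y = -7$ ($Y = -8 + \left(6 - 5\right) = -8 + 1 = -7$)
$h{\left(I \right)} = -4 - I$
$b{\left(G,V \right)} = \frac{27}{2}$ ($b{\left(G,V \right)} = \frac{\left(-4 - -7\right)^{3}}{2} = \frac{\left(-4 + 7\right)^{3}}{2} = \frac{3^{3}}{2} = \frac{1}{2} \cdot 27 = \frac{27}{2}$)
$\sqrt{-161833 + b{\left(-569,C{\left(23 \right)} \right)}} = \sqrt{-161833 + \frac{27}{2}} = \sqrt{- \frac{323639}{2}} = \frac{i \sqrt{647278}}{2}$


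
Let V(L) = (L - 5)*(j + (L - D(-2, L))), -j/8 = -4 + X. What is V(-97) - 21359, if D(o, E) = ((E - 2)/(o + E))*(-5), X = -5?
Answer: -19319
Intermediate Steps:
j = 72 (j = -8*(-4 - 5) = -8*(-9) = 72)
D(o, E) = -5*(-2 + E)/(E + o) (D(o, E) = ((-2 + E)/(E + o))*(-5) = -5*(-2 + E)/(E + o))
V(L) = (-5 + L)*(72 + L - 5*(2 - L)/(-2 + L)) (V(L) = (L - 5)*(72 + (L - 5*(2 - L)/(L - 2))) = (-5 + L)*(72 + (L - 5*(2 - L)/(-2 + L))) = (-5 + L)*(72 + L - 5*(2 - L)/(-2 + L)))
V(-97) - 21359 = (-385 + (-97)**2 + 72*(-97)) - 21359 = (-385 + 9409 - 6984) - 21359 = 2040 - 21359 = -19319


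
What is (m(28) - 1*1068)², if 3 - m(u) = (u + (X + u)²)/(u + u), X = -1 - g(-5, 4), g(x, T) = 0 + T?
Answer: 3623678809/3136 ≈ 1.1555e+6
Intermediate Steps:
g(x, T) = T
X = -5 (X = -1 - 1*4 = -1 - 4 = -5)
m(u) = 3 - (u + (-5 + u)²)/(2*u) (m(u) = 3 - (u + (-5 + u)²)/(u + u) = 3 - (u + (-5 + u)²)/(2*u))
(m(28) - 1*1068)² = ((½)*(-(-5 + 28)² + 5*28)/28 - 1*1068)² = ((½)*(1/28)*(-1*23² + 140) - 1068)² = ((½)*(1/28)*(-1*529 + 140) - 1068)² = ((½)*(1/28)*(-529 + 140) - 1068)² = ((½)*(1/28)*(-389) - 1068)² = (-389/56 - 1068)² = (-60197/56)² = 3623678809/3136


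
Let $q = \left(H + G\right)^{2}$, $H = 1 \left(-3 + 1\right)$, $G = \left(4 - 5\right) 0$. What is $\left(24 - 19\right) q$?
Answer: $20$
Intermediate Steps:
$G = 0$ ($G = \left(-1\right) 0 = 0$)
$H = -2$ ($H = 1 \left(-2\right) = -2$)
$q = 4$ ($q = \left(-2 + 0\right)^{2} = \left(-2\right)^{2} = 4$)
$\left(24 - 19\right) q = \left(24 - 19\right) 4 = 5 \cdot 4 = 20$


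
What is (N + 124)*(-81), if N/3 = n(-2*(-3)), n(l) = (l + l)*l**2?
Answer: -115020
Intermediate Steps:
n(l) = 2*l**3 (n(l) = (2*l)*l**2 = 2*l**3)
N = 1296 (N = 3*(2*(-2*(-3))**3) = 3*(2*6**3) = 3*(2*216) = 3*432 = 1296)
(N + 124)*(-81) = (1296 + 124)*(-81) = 1420*(-81) = -115020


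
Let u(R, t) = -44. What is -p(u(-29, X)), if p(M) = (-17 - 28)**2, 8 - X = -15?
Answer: -2025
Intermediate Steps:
X = 23 (X = 8 - 1*(-15) = 8 + 15 = 23)
p(M) = 2025 (p(M) = (-45)**2 = 2025)
-p(u(-29, X)) = -1*2025 = -2025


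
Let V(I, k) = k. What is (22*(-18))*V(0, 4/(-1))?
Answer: 1584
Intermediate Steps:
(22*(-18))*V(0, 4/(-1)) = (22*(-18))*(4/(-1)) = -1584*(-1) = -396*(-4) = 1584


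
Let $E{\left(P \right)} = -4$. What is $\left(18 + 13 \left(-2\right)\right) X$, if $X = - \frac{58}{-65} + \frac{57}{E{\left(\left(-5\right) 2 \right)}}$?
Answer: $\frac{6946}{65} \approx 106.86$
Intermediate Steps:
$X = - \frac{3473}{260}$ ($X = - \frac{58}{-65} + \frac{57}{-4} = \left(-58\right) \left(- \frac{1}{65}\right) + 57 \left(- \frac{1}{4}\right) = \frac{58}{65} - \frac{57}{4} = - \frac{3473}{260} \approx -13.358$)
$\left(18 + 13 \left(-2\right)\right) X = \left(18 + 13 \left(-2\right)\right) \left(- \frac{3473}{260}\right) = \left(18 - 26\right) \left(- \frac{3473}{260}\right) = \left(-8\right) \left(- \frac{3473}{260}\right) = \frac{6946}{65}$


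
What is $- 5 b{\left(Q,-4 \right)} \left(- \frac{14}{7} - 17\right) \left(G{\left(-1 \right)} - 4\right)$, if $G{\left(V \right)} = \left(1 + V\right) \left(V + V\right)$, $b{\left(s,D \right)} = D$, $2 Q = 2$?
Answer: $1520$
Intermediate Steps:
$Q = 1$ ($Q = \frac{1}{2} \cdot 2 = 1$)
$G{\left(V \right)} = 2 V \left(1 + V\right)$ ($G{\left(V \right)} = \left(1 + V\right) 2 V = 2 V \left(1 + V\right)$)
$- 5 b{\left(Q,-4 \right)} \left(- \frac{14}{7} - 17\right) \left(G{\left(-1 \right)} - 4\right) = \left(-5\right) \left(-4\right) \left(- \frac{14}{7} - 17\right) \left(2 \left(-1\right) \left(1 - 1\right) - 4\right) = 20 \left(\left(-14\right) \frac{1}{7} - 17\right) \left(2 \left(-1\right) 0 - 4\right) = 20 \left(-2 - 17\right) \left(0 - 4\right) = 20 \left(\left(-19\right) \left(-4\right)\right) = 20 \cdot 76 = 1520$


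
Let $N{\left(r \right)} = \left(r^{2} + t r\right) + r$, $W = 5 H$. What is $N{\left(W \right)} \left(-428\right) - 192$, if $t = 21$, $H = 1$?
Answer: $-57972$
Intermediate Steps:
$W = 5$ ($W = 5 \cdot 1 = 5$)
$N{\left(r \right)} = r^{2} + 22 r$ ($N{\left(r \right)} = \left(r^{2} + 21 r\right) + r = r^{2} + 22 r$)
$N{\left(W \right)} \left(-428\right) - 192 = 5 \left(22 + 5\right) \left(-428\right) - 192 = 5 \cdot 27 \left(-428\right) - 192 = 135 \left(-428\right) - 192 = -57780 - 192 = -57972$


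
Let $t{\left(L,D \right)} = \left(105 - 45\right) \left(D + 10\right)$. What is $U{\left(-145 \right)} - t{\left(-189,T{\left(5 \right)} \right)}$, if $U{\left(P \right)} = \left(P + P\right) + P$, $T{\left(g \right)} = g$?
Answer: $-1335$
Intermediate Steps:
$t{\left(L,D \right)} = 600 + 60 D$ ($t{\left(L,D \right)} = 60 \left(10 + D\right) = 600 + 60 D$)
$U{\left(P \right)} = 3 P$ ($U{\left(P \right)} = 2 P + P = 3 P$)
$U{\left(-145 \right)} - t{\left(-189,T{\left(5 \right)} \right)} = 3 \left(-145\right) - \left(600 + 60 \cdot 5\right) = -435 - \left(600 + 300\right) = -435 - 900 = -1335$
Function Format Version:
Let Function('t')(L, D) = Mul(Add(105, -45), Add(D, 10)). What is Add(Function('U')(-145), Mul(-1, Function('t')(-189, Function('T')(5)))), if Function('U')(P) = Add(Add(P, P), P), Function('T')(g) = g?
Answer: -1335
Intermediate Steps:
Function('t')(L, D) = Add(600, Mul(60, D)) (Function('t')(L, D) = Mul(60, Add(10, D)) = Add(600, Mul(60, D)))
Function('U')(P) = Mul(3, P) (Function('U')(P) = Add(Mul(2, P), P) = Mul(3, P))
Add(Function('U')(-145), Mul(-1, Function('t')(-189, Function('T')(5)))) = Add(Mul(3, -145), Mul(-1, Add(600, Mul(60, 5)))) = Add(-435, Mul(-1, Add(600, 300))) = Add(-435, Mul(-1, 900)) = Add(-435, -900) = -1335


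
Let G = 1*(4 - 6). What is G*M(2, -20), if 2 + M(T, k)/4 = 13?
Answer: -88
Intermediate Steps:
M(T, k) = 44 (M(T, k) = -8 + 4*13 = -8 + 52 = 44)
G = -2 (G = 1*(-2) = -2)
G*M(2, -20) = -2*44 = -88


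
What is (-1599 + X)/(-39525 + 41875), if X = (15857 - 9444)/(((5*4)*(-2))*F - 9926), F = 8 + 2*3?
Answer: -16773527/24642100 ≈ -0.68069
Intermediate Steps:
F = 14 (F = 8 + 6 = 14)
X = -6413/10486 (X = (15857 - 9444)/(((5*4)*(-2))*14 - 9926) = 6413/((20*(-2))*14 - 9926) = 6413/(-40*14 - 9926) = 6413/(-560 - 9926) = 6413/(-10486) = 6413*(-1/10486) = -6413/10486 ≈ -0.61158)
(-1599 + X)/(-39525 + 41875) = (-1599 - 6413/10486)/(-39525 + 41875) = -16773527/10486/2350 = -16773527/10486*1/2350 = -16773527/24642100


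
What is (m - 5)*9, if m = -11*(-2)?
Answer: 153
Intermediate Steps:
m = 22
(m - 5)*9 = (22 - 5)*9 = 17*9 = 153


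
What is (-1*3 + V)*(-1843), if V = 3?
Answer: 0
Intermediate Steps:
(-1*3 + V)*(-1843) = (-1*3 + 3)*(-1843) = (-3 + 3)*(-1843) = 0*(-1843) = 0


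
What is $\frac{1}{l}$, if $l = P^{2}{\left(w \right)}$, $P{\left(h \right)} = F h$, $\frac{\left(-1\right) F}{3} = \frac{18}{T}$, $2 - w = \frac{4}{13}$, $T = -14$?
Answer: $\frac{8281}{352836} \approx 0.02347$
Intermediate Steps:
$w = \frac{22}{13}$ ($w = 2 - \frac{4}{13} = \frac{22}{13} \approx 1.6923$)
$F = \frac{27}{7}$ ($F = - 3 \frac{18}{-14} = - 3 \cdot 18 \left(- \frac{1}{14}\right) = \left(-3\right) \left(- \frac{9}{7}\right) = \frac{27}{7} \approx 3.8571$)
$P{\left(h \right)} = \frac{27 h}{7}$
$l = \frac{352836}{8281}$ ($l = \left(\frac{27}{7} \cdot \frac{22}{13}\right)^{2} = \left(\frac{594}{91}\right)^{2} = \frac{352836}{8281} \approx 42.608$)
$\frac{1}{l} = \frac{1}{\frac{352836}{8281}} = \frac{8281}{352836}$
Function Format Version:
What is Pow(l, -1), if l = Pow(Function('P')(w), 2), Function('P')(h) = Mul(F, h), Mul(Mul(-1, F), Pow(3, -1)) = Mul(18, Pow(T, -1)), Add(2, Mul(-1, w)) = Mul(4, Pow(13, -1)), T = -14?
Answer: Rational(8281, 352836) ≈ 0.023470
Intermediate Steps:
w = Rational(22, 13) (w = Add(2, Mul(-1, Mul(4, Pow(13, -1)))) = Add(2, Mul(-1, Mul(4, Rational(1, 13)))) = Add(2, Mul(-1, Rational(4, 13))) = Add(2, Rational(-4, 13)) = Rational(22, 13) ≈ 1.6923)
F = Rational(27, 7) (F = Mul(-3, Mul(18, Pow(-14, -1))) = Mul(-3, Mul(18, Rational(-1, 14))) = Mul(-3, Rational(-9, 7)) = Rational(27, 7) ≈ 3.8571)
Function('P')(h) = Mul(Rational(27, 7), h)
l = Rational(352836, 8281) (l = Pow(Mul(Rational(27, 7), Rational(22, 13)), 2) = Pow(Rational(594, 91), 2) = Rational(352836, 8281) ≈ 42.608)
Pow(l, -1) = Pow(Rational(352836, 8281), -1) = Rational(8281, 352836)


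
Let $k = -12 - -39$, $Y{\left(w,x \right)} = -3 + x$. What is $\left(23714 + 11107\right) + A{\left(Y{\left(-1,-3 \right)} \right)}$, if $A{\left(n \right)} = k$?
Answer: $34848$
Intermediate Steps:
$k = 27$ ($k = -12 + 39 = 27$)
$A{\left(n \right)} = 27$
$\left(23714 + 11107\right) + A{\left(Y{\left(-1,-3 \right)} \right)} = \left(23714 + 11107\right) + 27 = 34821 + 27 = 34848$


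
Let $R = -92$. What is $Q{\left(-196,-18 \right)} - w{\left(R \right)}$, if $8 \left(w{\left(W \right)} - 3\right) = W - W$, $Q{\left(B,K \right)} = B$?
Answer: $-199$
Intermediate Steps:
$w{\left(W \right)} = 3$ ($w{\left(W \right)} = 3 + \frac{W - W}{8} = 3 + \frac{1}{8} \cdot 0 = 3 + 0 = 3$)
$Q{\left(-196,-18 \right)} - w{\left(R \right)} = -196 - 3 = -199$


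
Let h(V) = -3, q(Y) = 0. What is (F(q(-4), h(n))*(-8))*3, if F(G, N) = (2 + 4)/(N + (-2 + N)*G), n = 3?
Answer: 48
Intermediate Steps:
F(G, N) = 6/(N + G*(-2 + N))
(F(q(-4), h(n))*(-8))*3 = ((6/(-3 - 2*0 + 0*(-3)))*(-8))*3 = ((6/(-3 + 0 + 0))*(-8))*3 = ((6/(-3))*(-8))*3 = ((6*(-⅓))*(-8))*3 = -2*(-8)*3 = 16*3 = 48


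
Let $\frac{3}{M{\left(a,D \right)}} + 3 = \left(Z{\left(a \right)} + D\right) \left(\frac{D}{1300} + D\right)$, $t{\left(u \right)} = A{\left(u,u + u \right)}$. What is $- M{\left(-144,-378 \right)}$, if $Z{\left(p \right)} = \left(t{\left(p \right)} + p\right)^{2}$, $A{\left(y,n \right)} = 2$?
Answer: $\frac{25}{62373868} \approx 4.0081 \cdot 10^{-7}$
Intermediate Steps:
$t{\left(u \right)} = 2$
$Z{\left(p \right)} = \left(2 + p\right)^{2}$
$M{\left(a,D \right)} = \frac{3}{-3 + \frac{1301 D \left(D + \left(2 + a\right)^{2}\right)}{1300}}$ ($M{\left(a,D \right)} = \frac{3}{-3 + \left(\left(2 + a\right)^{2} + D\right) \left(\frac{D}{1300} + D\right)} = \frac{3}{-3 + \left(D + \left(2 + a\right)^{2}\right) \left(D \frac{1}{1300} + D\right)} = \frac{3}{-3 + \left(D + \left(2 + a\right)^{2}\right) \left(\frac{D}{1300} + D\right)} = \frac{3}{-3 + \left(D + \left(2 + a\right)^{2}\right) \frac{1301 D}{1300}} = \frac{3}{-3 + \frac{1301 D \left(D + \left(2 + a\right)^{2}\right)}{1300}}$)
$- M{\left(-144,-378 \right)} = - \frac{3900}{-3900 + 1301 \left(-378\right)^{2} + 1301 \left(-378\right) \left(2 - 144\right)^{2}} = - \frac{3900}{-3900 + 1301 \cdot 142884 + 1301 \left(-378\right) \left(-142\right)^{2}} = - \frac{3900}{-3900 + 185892084 + 1301 \left(-378\right) 20164} = - \frac{3900}{-3900 + 185892084 - 9916211592} = - \frac{3900}{-9730323408} = - \frac{3900 \left(-1\right)}{9730323408} = \left(-1\right) \left(- \frac{25}{62373868}\right) = \frac{25}{62373868}$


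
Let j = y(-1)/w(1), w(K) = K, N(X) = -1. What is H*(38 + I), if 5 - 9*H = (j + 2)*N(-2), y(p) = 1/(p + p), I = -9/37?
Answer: 18161/666 ≈ 27.269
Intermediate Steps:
I = -9/37 (I = -9*1/37 = -9/37 ≈ -0.24324)
y(p) = 1/(2*p)
j = -1/2 (j = ((1/2)/(-1))/1 = ((1/2)*(-1))*1 = -1/2*1 = -1/2 ≈ -0.50000)
H = 13/18 (H = 5/9 - (-1/2 + 2)*(-1)/9 = 5/9 - (-1)/6 = 5/9 - 1/9*(-3/2) = 5/9 + 1/6 = 13/18 ≈ 0.72222)
H*(38 + I) = 13*(38 - 9/37)/18 = (13/18)*(1397/37) = 18161/666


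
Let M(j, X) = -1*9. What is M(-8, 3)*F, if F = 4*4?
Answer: -144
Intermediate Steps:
M(j, X) = -9
F = 16
M(-8, 3)*F = -9*16 = -144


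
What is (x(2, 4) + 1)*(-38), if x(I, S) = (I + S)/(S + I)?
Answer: -76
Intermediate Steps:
x(I, S) = 1 (x(I, S) = (I + S)/(I + S) = 1)
(x(2, 4) + 1)*(-38) = (1 + 1)*(-38) = 2*(-38) = -76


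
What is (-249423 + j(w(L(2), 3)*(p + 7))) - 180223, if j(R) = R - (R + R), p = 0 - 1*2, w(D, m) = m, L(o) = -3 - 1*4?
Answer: -429661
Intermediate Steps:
L(o) = -7 (L(o) = -3 - 4 = -7)
p = -2 (p = 0 - 2 = -2)
j(R) = -R (j(R) = R - 2*R = -R)
(-249423 + j(w(L(2), 3)*(p + 7))) - 180223 = (-249423 - 3*(-2 + 7)) - 180223 = (-249423 - 3*5) - 180223 = (-249423 - 1*15) - 180223 = (-249423 - 15) - 180223 = -249438 - 180223 = -429661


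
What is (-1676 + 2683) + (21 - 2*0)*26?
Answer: 1553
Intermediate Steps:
(-1676 + 2683) + (21 - 2*0)*26 = 1007 + (21 + 0)*26 = 1007 + 21*26 = 1007 + 546 = 1553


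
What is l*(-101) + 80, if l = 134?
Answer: -13454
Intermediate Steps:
l*(-101) + 80 = 134*(-101) + 80 = -13534 + 80 = -13454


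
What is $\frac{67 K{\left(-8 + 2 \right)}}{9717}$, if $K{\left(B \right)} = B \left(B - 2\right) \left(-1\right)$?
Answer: $- \frac{1072}{3239} \approx -0.33097$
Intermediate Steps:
$K{\left(B \right)} = - B \left(-2 + B\right)$ ($K{\left(B \right)} = B \left(-2 + B\right) \left(-1\right) = - B \left(-2 + B\right)$)
$\frac{67 K{\left(-8 + 2 \right)}}{9717} = \frac{67 \left(-8 + 2\right) \left(2 - \left(-8 + 2\right)\right)}{9717} = 67 \left(- 6 \left(2 - -6\right)\right) \frac{1}{9717} = 67 \left(- 6 \left(2 + 6\right)\right) \frac{1}{9717} = 67 \left(\left(-6\right) 8\right) \frac{1}{9717} = 67 \left(-48\right) \frac{1}{9717} = \left(-3216\right) \frac{1}{9717} = - \frac{1072}{3239}$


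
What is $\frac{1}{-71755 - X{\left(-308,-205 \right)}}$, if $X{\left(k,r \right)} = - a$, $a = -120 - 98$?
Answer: $- \frac{1}{71973} \approx -1.3894 \cdot 10^{-5}$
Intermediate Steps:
$a = -218$ ($a = -120 - 98 = -218$)
$X{\left(k,r \right)} = 218$ ($X{\left(k,r \right)} = \left(-1\right) \left(-218\right) = 218$)
$\frac{1}{-71755 - X{\left(-308,-205 \right)}} = \frac{1}{-71755 - 218} = \frac{1}{-71973} = - \frac{1}{71973}$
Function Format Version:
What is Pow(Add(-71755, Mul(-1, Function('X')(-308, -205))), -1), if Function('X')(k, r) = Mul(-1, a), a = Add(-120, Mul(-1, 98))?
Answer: Rational(-1, 71973) ≈ -1.3894e-5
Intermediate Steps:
a = -218 (a = Add(-120, -98) = -218)
Function('X')(k, r) = 218 (Function('X')(k, r) = Mul(-1, -218) = 218)
Pow(Add(-71755, Mul(-1, Function('X')(-308, -205))), -1) = Pow(Add(-71755, Mul(-1, 218)), -1) = Pow(Add(-71755, -218), -1) = Pow(-71973, -1) = Rational(-1, 71973)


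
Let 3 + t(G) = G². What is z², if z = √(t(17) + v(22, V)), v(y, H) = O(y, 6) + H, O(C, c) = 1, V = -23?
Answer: 264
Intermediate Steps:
t(G) = -3 + G²
v(y, H) = 1 + H
z = 2*√66 (z = √((-3 + 17²) + (1 - 23)) = √((-3 + 289) - 22) = √(286 - 22) = √264 = 2*√66 ≈ 16.248)
z² = (2*√66)² = 264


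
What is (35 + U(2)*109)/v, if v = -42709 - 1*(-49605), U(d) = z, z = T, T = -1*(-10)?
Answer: 1125/6896 ≈ 0.16314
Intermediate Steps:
T = 10
z = 10
U(d) = 10
v = 6896 (v = -42709 + 49605 = 6896)
(35 + U(2)*109)/v = (35 + 10*109)/6896 = (35 + 1090)*(1/6896) = 1125*(1/6896) = 1125/6896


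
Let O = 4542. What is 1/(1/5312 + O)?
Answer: 5312/24127105 ≈ 0.00022017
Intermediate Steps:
1/(1/5312 + O) = 1/(1/5312 + 4542) = 1/(24127105/5312) = 5312/24127105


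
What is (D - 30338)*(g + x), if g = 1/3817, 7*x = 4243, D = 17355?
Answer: -210266669854/26719 ≈ -7.8696e+6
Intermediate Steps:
x = 4243/7 (x = (⅐)*4243 = 4243/7 ≈ 606.14)
g = 1/3817 ≈ 0.00026199
(D - 30338)*(g + x) = (17355 - 30338)*(1/3817 + 4243/7) = -12983*16195538/26719 = -210266669854/26719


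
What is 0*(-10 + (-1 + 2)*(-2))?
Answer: 0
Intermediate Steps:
0*(-10 + (-1 + 2)*(-2)) = 0*(-10 + 1*(-2)) = 0*(-10 - 2) = 0*(-12) = 0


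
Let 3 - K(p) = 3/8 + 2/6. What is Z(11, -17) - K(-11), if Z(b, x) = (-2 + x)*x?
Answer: 7697/24 ≈ 320.71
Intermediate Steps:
Z(b, x) = x*(-2 + x)
K(p) = 55/24 (K(p) = 3 - (3/8 + 2/6) = 3 - (3*(1/8) + 2*(1/6)) = 3 - (3/8 + 1/3) = 3 - 1*17/24 = 3 - 17/24 = 55/24)
Z(11, -17) - K(-11) = -17*(-2 - 17) - 1*55/24 = -17*(-19) - 55/24 = 323 - 55/24 = 7697/24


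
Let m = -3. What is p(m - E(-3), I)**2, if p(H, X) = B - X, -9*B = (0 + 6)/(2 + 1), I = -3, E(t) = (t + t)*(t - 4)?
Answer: 625/81 ≈ 7.7160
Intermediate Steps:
E(t) = 2*t*(-4 + t) (E(t) = (2*t)*(-4 + t) = 2*t*(-4 + t))
B = -2/9 (B = -(0 + 6)/(9*(2 + 1)) = -2/(3*3) = -1/9*2 = -2/9 ≈ -0.22222)
p(H, X) = -2/9 - X
p(m - E(-3), I)**2 = (-2/9 - 1*(-3))**2 = (-2/9 + 3)**2 = (25/9)**2 = 625/81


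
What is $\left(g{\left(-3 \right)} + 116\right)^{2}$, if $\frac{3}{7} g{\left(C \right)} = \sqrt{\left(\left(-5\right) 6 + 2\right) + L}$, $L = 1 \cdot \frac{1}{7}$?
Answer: $\frac{\left(348 + i \sqrt{1365}\right)^{2}}{9} \approx 13304.0 + 2857.1 i$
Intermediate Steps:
$L = \frac{1}{7}$ ($L = 1 \cdot \frac{1}{7} = \frac{1}{7} \approx 0.14286$)
$g{\left(C \right)} = \frac{i \sqrt{1365}}{3}$ ($g{\left(C \right)} = \frac{7 \sqrt{\left(\left(-5\right) 6 + 2\right) + \frac{1}{7}}}{3} = \frac{7 \sqrt{\left(-30 + 2\right) + \frac{1}{7}}}{3} = \frac{7 \sqrt{-28 + \frac{1}{7}}}{3} = \frac{7 \sqrt{- \frac{195}{7}}}{3} = \frac{7 \frac{i \sqrt{1365}}{7}}{3} = \frac{i \sqrt{1365}}{3}$)
$\left(g{\left(-3 \right)} + 116\right)^{2} = \left(\frac{i \sqrt{1365}}{3} + 116\right)^{2} = \left(116 + \frac{i \sqrt{1365}}{3}\right)^{2}$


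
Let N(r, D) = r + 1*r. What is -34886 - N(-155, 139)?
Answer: -34576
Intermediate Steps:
N(r, D) = 2*r (N(r, D) = r + r = 2*r)
-34886 - N(-155, 139) = -34886 - 2*(-155) = -34886 - 1*(-310) = -34886 + 310 = -34576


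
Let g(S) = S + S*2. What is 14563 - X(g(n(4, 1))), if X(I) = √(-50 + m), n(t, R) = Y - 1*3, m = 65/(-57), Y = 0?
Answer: 14563 - I*√166155/57 ≈ 14563.0 - 7.1512*I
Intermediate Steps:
m = -65/57 (m = 65*(-1/57) = -65/57 ≈ -1.1404)
n(t, R) = -3 (n(t, R) = 0 - 1*3 = 0 - 3 = -3)
g(S) = 3*S (g(S) = S + 2*S = 3*S)
X(I) = I*√166155/57 (X(I) = √(-50 - 65/57) = √(-2915/57) = I*√166155/57)
14563 - X(g(n(4, 1))) = 14563 - I*√166155/57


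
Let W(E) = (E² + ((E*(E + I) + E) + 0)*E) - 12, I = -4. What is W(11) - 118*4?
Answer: 605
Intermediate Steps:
W(E) = -12 + E² + E*(E + E*(-4 + E)) (W(E) = (E² + ((E*(E - 4) + E) + 0)*E) - 12 = (E² + ((E*(-4 + E) + E) + 0)*E) - 12 = (E² + ((E + E*(-4 + E)) + 0)*E) - 12 = (E² + (E + E*(-4 + E))*E) - 12 = (E² + E*(E + E*(-4 + E))) - 12 = -12 + E² + E*(E + E*(-4 + E)))
W(11) - 118*4 = (-12 + 11³ - 2*11²) - 118*4 = (-12 + 1331 - 2*121) - 472 = (-12 + 1331 - 242) - 472 = 1077 - 472 = 605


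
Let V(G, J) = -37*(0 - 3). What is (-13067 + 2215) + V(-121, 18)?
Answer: -10741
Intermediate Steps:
V(G, J) = 111 (V(G, J) = -37*(-3) = 111)
(-13067 + 2215) + V(-121, 18) = (-13067 + 2215) + 111 = -10852 + 111 = -10741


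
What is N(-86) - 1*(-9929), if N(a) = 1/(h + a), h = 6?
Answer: 794319/80 ≈ 9929.0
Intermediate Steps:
N(a) = 1/(6 + a)
N(-86) - 1*(-9929) = 1/(6 - 86) - 1*(-9929) = 1/(-80) + 9929 = -1/80 + 9929 = 794319/80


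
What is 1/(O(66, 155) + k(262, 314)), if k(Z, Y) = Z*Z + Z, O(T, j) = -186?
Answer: 1/68720 ≈ 1.4552e-5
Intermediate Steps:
k(Z, Y) = Z + Z**2 (k(Z, Y) = Z**2 + Z = Z + Z**2)
1/(O(66, 155) + k(262, 314)) = 1/(-186 + 262*(1 + 262)) = 1/(-186 + 262*263) = 1/(-186 + 68906) = 1/68720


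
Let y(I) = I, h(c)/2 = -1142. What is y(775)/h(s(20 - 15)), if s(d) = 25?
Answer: -775/2284 ≈ -0.33932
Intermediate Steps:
h(c) = -2284 (h(c) = 2*(-1142) = -2284)
y(775)/h(s(20 - 15)) = 775/(-2284) = 775*(-1/2284) = -775/2284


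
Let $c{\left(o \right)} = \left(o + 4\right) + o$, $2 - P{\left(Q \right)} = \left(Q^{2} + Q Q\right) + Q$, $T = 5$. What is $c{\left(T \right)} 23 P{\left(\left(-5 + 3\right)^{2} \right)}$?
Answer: $-10948$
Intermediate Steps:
$P{\left(Q \right)} = 2 - Q - 2 Q^{2}$ ($P{\left(Q \right)} = 2 - \left(\left(Q^{2} + Q Q\right) + Q\right) = 2 - \left(\left(Q^{2} + Q^{2}\right) + Q\right) = 2 - \left(2 Q^{2} + Q\right) = 2 - \left(Q + 2 Q^{2}\right) = 2 - Q - 2 Q^{2}$)
$c{\left(o \right)} = 4 + 2 o$ ($c{\left(o \right)} = \left(4 + o\right) + o = 4 + 2 o$)
$c{\left(T \right)} 23 P{\left(\left(-5 + 3\right)^{2} \right)} = \left(4 + 2 \cdot 5\right) 23 \left(2 - \left(-5 + 3\right)^{2} - 2 \left(\left(-5 + 3\right)^{2}\right)^{2}\right) = \left(4 + 10\right) 23 \left(2 - \left(-2\right)^{2} - 2 \left(\left(-2\right)^{2}\right)^{2}\right) = 14 \cdot 23 \left(2 - 4 - 2 \cdot 4^{2}\right) = 322 \left(2 - 4 - 32\right) = 322 \left(-34\right) = -10948$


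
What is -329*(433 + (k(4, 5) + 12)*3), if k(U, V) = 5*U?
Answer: -174041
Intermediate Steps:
-329*(433 + (k(4, 5) + 12)*3) = -329*(433 + (5*4 + 12)*3) = -329*(433 + (20 + 12)*3) = -329*(433 + 32*3) = -329*(433 + 96) = -329*529 = -174041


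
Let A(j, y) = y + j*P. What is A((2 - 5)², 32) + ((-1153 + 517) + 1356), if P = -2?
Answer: 734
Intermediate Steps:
A(j, y) = y - 2*j (A(j, y) = y + j*(-2) = y - 2*j)
A((2 - 5)², 32) + ((-1153 + 517) + 1356) = (32 - 2*(2 - 5)²) + ((-1153 + 517) + 1356) = (32 - 2*(-3)²) + (-636 + 1356) = (32 - 2*9) + 720 = (32 - 18) + 720 = 14 + 720 = 734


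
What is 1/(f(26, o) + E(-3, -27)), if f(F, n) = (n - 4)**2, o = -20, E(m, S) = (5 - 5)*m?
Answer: 1/576 ≈ 0.0017361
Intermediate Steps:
E(m, S) = 0 (E(m, S) = 0*m = 0)
f(F, n) = (-4 + n)**2
1/(f(26, o) + E(-3, -27)) = 1/((-4 - 20)**2 + 0) = 1/((-24)**2 + 0) = 1/(576 + 0) = 1/576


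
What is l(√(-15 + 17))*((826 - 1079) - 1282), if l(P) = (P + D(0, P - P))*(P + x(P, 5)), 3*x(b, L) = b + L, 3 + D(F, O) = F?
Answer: 10745/3 + 10745*√2/3 ≈ 8646.9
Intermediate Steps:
D(F, O) = -3 + F
x(b, L) = L/3 + b/3 (x(b, L) = (b + L)/3 = (L + b)/3 = L/3 + b/3)
l(P) = (-3 + P)*(5/3 + 4*P/3) (l(P) = (P + (-3 + 0))*(P + ((⅓)*5 + P/3)) = (P - 3)*(P + (5/3 + P/3)) = (-3 + P)*(5/3 + 4*P/3))
l(√(-15 + 17))*((826 - 1079) - 1282) = (-5 - 7*√(-15 + 17)/3 + 4*(√(-15 + 17))²/3)*((826 - 1079) - 1282) = (-5 - 7*√2/3 + 4*(√2)²/3)*(-253 - 1282) = (-5 - 7*√2/3 + (4/3)*2)*(-1535) = (-5 - 7*√2/3 + 8/3)*(-1535) = (-7/3 - 7*√2/3)*(-1535) = 10745/3 + 10745*√2/3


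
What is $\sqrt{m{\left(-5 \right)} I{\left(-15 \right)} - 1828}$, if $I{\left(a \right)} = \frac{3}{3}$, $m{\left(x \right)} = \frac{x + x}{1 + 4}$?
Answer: $i \sqrt{1830} \approx 42.779 i$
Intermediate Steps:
$m{\left(x \right)} = \frac{2 x}{5}$
$I{\left(a \right)} = 1$ ($I{\left(a \right)} = 3 \cdot \frac{1}{3} = 1$)
$\sqrt{m{\left(-5 \right)} I{\left(-15 \right)} - 1828} = \sqrt{\frac{2}{5} \left(-5\right) 1 - 1828} = \sqrt{\left(-2\right) 1 - 1828} = \sqrt{-2 - 1828} = \sqrt{-1830} = i \sqrt{1830}$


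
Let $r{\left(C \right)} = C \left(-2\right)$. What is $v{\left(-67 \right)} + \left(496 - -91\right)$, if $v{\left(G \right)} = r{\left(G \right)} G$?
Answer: $-8391$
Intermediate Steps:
$r{\left(C \right)} = - 2 C$
$v{\left(G \right)} = - 2 G^{2}$ ($v{\left(G \right)} = - 2 G G = - 2 G^{2}$)
$v{\left(-67 \right)} + \left(496 - -91\right) = - 2 \left(-67\right)^{2} + \left(496 - -91\right) = \left(-2\right) 4489 + \left(496 + 91\right) = -8978 + 587 = -8391$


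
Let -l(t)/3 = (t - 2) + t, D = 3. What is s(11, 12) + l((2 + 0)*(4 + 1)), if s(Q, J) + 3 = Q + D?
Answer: -43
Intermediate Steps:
s(Q, J) = Q (s(Q, J) = -3 + (Q + 3) = -3 + (3 + Q) = Q)
l(t) = 6 - 6*t (l(t) = -3*((t - 2) + t) = -3*((-2 + t) + t) = -3*(-2 + 2*t) = 6 - 6*t)
s(11, 12) + l((2 + 0)*(4 + 1)) = 11 + (6 - 6*(2 + 0)*(4 + 1)) = 11 + (6 - 12*5) = 11 + (6 - 6*10) = 11 + (6 - 60) = 11 - 54 = -43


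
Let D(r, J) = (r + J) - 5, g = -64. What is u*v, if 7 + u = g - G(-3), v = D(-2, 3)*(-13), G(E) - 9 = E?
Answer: -4004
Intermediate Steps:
G(E) = 9 + E
D(r, J) = -5 + J + r (D(r, J) = (J + r) - 5 = -5 + J + r)
v = 52 (v = (-5 + 3 - 2)*(-13) = -4*(-13) = 52)
u = -77 (u = -7 + (-64 - (9 - 3)) = -7 + (-64 - 1*6) = -7 + (-64 - 6) = -7 - 70 = -77)
u*v = -77*52 = -4004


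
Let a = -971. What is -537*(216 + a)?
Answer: 405435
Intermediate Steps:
-537*(216 + a) = -537*(216 - 971) = -537*(-755) = 405435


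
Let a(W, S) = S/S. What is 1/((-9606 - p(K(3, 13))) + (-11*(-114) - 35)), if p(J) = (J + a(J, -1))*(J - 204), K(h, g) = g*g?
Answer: -1/2437 ≈ -0.00041034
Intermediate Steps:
K(h, g) = g²
a(W, S) = 1
p(J) = (1 + J)*(-204 + J) (p(J) = (J + 1)*(J - 204) = (1 + J)*(-204 + J))
1/((-9606 - p(K(3, 13))) + (-11*(-114) - 35)) = 1/((-9606 - (-204 + (13²)² - 203*13²)) + (-11*(-114) - 35)) = 1/((-9606 - (-204 + 169² - 203*169)) + (1254 - 35)) = 1/((-9606 - (-204 + 28561 - 34307)) + 1219) = 1/((-9606 - 1*(-5950)) + 1219) = 1/((-9606 + 5950) + 1219) = 1/(-3656 + 1219) = 1/(-2437) = -1/2437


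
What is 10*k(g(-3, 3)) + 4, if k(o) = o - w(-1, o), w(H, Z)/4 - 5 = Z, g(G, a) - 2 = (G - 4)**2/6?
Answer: -501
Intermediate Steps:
g(G, a) = 2 + (-4 + G)**2/6 (g(G, a) = 2 + (G - 4)**2/6 = 2 + (-4 + G)**2*(1/6) = 2 + (-4 + G)**2/6)
w(H, Z) = 20 + 4*Z
k(o) = -20 - 3*o (k(o) = o - (20 + 4*o) = o + (-20 - 4*o) = -20 - 3*o)
10*k(g(-3, 3)) + 4 = 10*(-20 - 3*(2 + (-4 - 3)**2/6)) + 4 = 10*(-20 - 3*(2 + (1/6)*(-7)**2)) + 4 = 10*(-20 - 3*(2 + (1/6)*49)) + 4 = 10*(-20 - 3*(2 + 49/6)) + 4 = 10*(-20 - 3*61/6) + 4 = 10*(-20 - 61/2) + 4 = 10*(-101/2) + 4 = -505 + 4 = -501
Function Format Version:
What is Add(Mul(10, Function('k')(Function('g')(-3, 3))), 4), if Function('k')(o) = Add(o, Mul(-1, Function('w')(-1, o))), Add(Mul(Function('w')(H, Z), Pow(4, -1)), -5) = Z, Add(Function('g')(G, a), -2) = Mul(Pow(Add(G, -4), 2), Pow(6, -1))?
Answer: -501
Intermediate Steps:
Function('g')(G, a) = Add(2, Mul(Rational(1, 6), Pow(Add(-4, G), 2))) (Function('g')(G, a) = Add(2, Mul(Pow(Add(G, -4), 2), Pow(6, -1))) = Add(2, Mul(Pow(Add(-4, G), 2), Rational(1, 6))) = Add(2, Mul(Rational(1, 6), Pow(Add(-4, G), 2))))
Function('w')(H, Z) = Add(20, Mul(4, Z))
Function('k')(o) = Add(-20, Mul(-3, o)) (Function('k')(o) = Add(o, Mul(-1, Add(20, Mul(4, o)))) = Add(o, Add(-20, Mul(-4, o))) = Add(-20, Mul(-3, o)))
Add(Mul(10, Function('k')(Function('g')(-3, 3))), 4) = Add(Mul(10, Add(-20, Mul(-3, Add(2, Mul(Rational(1, 6), Pow(Add(-4, -3), 2)))))), 4) = Add(Mul(10, Add(-20, Mul(-3, Add(2, Mul(Rational(1, 6), Pow(-7, 2)))))), 4) = Add(Mul(10, Add(-20, Mul(-3, Add(2, Mul(Rational(1, 6), 49))))), 4) = Add(Mul(10, Add(-20, Mul(-3, Add(2, Rational(49, 6))))), 4) = Add(Mul(10, Add(-20, Mul(-3, Rational(61, 6)))), 4) = Add(Mul(10, Add(-20, Rational(-61, 2))), 4) = Add(Mul(10, Rational(-101, 2)), 4) = Add(-505, 4) = -501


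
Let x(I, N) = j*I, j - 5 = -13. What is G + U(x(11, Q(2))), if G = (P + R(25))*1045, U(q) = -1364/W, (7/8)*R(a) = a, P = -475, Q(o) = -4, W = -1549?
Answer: -5058443577/10843 ≈ -4.6652e+5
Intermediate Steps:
j = -8 (j = 5 - 13 = -8)
x(I, N) = -8*I
R(a) = 8*a/7
U(q) = 1364/1549 (U(q) = -1364/(-1549) = -1364*(-1/1549) = 1364/1549)
G = -3265625/7 (G = (-475 + (8/7)*25)*1045 = (-475 + 200/7)*1045 = -3125/7*1045 = -3265625/7 ≈ -4.6652e+5)
G + U(x(11, Q(2))) = -3265625/7 + 1364/1549 = -5058443577/10843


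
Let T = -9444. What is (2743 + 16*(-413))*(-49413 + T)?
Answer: 227482305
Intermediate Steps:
(2743 + 16*(-413))*(-49413 + T) = (2743 + 16*(-413))*(-49413 - 9444) = (2743 - 6608)*(-58857) = -3865*(-58857) = 227482305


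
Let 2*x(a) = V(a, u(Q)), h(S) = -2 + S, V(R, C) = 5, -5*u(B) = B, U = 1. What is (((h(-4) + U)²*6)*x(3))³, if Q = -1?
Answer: 52734375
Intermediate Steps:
u(B) = -B/5
x(a) = 5/2 (x(a) = (½)*5 = 5/2)
(((h(-4) + U)²*6)*x(3))³ = ((((-2 - 4) + 1)²*6)*(5/2))³ = (((-6 + 1)²*6)*(5/2))³ = (((-5)²*6)*(5/2))³ = ((25*6)*(5/2))³ = (150*(5/2))³ = 375³ = 52734375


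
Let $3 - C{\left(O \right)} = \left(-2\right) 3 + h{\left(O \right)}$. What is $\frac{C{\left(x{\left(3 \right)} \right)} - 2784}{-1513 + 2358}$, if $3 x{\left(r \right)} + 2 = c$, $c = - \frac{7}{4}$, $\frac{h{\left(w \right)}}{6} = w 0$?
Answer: $- \frac{555}{169} \approx -3.284$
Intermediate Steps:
$h{\left(w \right)} = 0$ ($h{\left(w \right)} = 6 w 0 = 6 \cdot 0 = 0$)
$c = - \frac{7}{4}$ ($c = \left(-7\right) \frac{1}{4} = - \frac{7}{4} \approx -1.75$)
$x{\left(r \right)} = - \frac{5}{4}$ ($x{\left(r \right)} = - \frac{2}{3} + \frac{1}{3} \left(- \frac{7}{4}\right) = - \frac{2}{3} - \frac{7}{12} = - \frac{5}{4}$)
$C{\left(O \right)} = 9$ ($C{\left(O \right)} = 3 - \left(\left(-2\right) 3 + 0\right) = 3 - \left(-6 + 0\right) = 3 - -6 = 3 + 6 = 9$)
$\frac{C{\left(x{\left(3 \right)} \right)} - 2784}{-1513 + 2358} = \frac{9 - 2784}{-1513 + 2358} = - \frac{2775}{845} = \left(-2775\right) \frac{1}{845} = - \frac{555}{169}$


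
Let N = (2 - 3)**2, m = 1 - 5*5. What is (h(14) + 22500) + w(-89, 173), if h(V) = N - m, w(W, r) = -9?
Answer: 22516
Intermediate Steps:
m = -24 (m = 1 - 25 = -24)
N = 1 (N = (-1)**2 = 1)
h(V) = 25 (h(V) = 1 - 1*(-24) = 1 + 24 = 25)
(h(14) + 22500) + w(-89, 173) = (25 + 22500) - 9 = 22525 - 9 = 22516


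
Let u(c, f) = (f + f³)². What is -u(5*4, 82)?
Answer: -304097102500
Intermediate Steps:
-u(5*4, 82) = -82²*(1 + 82²)² = -6724*(1 + 6724)² = -6724*6725² = -6724*45225625 = -1*304097102500 = -304097102500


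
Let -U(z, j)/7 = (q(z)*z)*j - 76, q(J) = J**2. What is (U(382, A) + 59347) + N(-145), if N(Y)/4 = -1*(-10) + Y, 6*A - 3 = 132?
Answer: -8779458121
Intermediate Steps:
A = 45/2 (A = 1/2 + (1/6)*132 = 1/2 + 22 = 45/2 ≈ 22.500)
N(Y) = 40 + 4*Y (N(Y) = 4*(-1*(-10) + Y) = 4*(10 + Y) = 40 + 4*Y)
U(z, j) = 532 - 7*j*z**3 (U(z, j) = -7*((z**2*z)*j - 76) = -7*(z**3*j - 76) = -7*(j*z**3 - 76) = -7*(-76 + j*z**3) = 532 - 7*j*z**3)
(U(382, A) + 59347) + N(-145) = ((532 - 7*45/2*382**3) + 59347) + (40 + 4*(-145)) = ((532 - 7*45/2*55742968) + 59347) + (40 - 580) = ((532 - 8779517460) + 59347) - 540 = (-8779516928 + 59347) - 540 = -8779457581 - 540 = -8779458121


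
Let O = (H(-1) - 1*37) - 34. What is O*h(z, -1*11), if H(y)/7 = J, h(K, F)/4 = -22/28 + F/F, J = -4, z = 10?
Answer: -594/7 ≈ -84.857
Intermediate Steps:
h(K, F) = 6/7 (h(K, F) = 4*(-22/28 + F/F) = 4*(-22*1/28 + 1) = 4*(-11/14 + 1) = 4*(3/14) = 6/7)
H(y) = -28 (H(y) = 7*(-4) = -28)
O = -99 (O = (-28 - 1*37) - 34 = (-28 - 37) - 34 = -65 - 34 = -99)
O*h(z, -1*11) = -99*6/7 = -594/7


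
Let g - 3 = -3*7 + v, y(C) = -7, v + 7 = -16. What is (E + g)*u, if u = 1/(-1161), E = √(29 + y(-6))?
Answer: 41/1161 - √22/1161 ≈ 0.031274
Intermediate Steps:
v = -23 (v = -7 - 16 = -23)
E = √22 (E = √(29 - 7) = √22 ≈ 4.6904)
g = -41 (g = 3 + (-3*7 - 23) = 3 + (-21 - 23) = 3 - 44 = -41)
u = -1/1161 ≈ -0.00086133
(E + g)*u = (√22 - 41)*(-1/1161) = (-41 + √22)*(-1/1161) = 41/1161 - √22/1161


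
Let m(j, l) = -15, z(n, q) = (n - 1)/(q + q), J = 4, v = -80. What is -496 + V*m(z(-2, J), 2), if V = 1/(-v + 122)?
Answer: -100207/202 ≈ -496.07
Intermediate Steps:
z(n, q) = (-1 + n)/(2*q) (z(n, q) = (-1 + n)/((2*q)) = (-1 + n)*(1/(2*q)) = (-1 + n)/(2*q))
V = 1/202 (V = 1/(-1*(-80) + 122) = 1/(80 + 122) = 1/202 ≈ 0.0049505)
-496 + V*m(z(-2, J), 2) = -496 + (1/202)*(-15) = -496 - 15/202 = -100207/202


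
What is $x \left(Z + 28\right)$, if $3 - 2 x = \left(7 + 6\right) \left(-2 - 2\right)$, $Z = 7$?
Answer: $\frac{1925}{2} \approx 962.5$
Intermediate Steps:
$x = \frac{55}{2}$ ($x = \frac{3}{2} - \frac{\left(7 + 6\right) \left(-2 - 2\right)}{2} = \frac{3}{2} - \frac{13 \left(-4\right)}{2} = \frac{3}{2} - -26 = \frac{3}{2} + 26 = \frac{55}{2} \approx 27.5$)
$x \left(Z + 28\right) = \frac{55 \left(7 + 28\right)}{2} = \frac{55}{2} \cdot 35 = \frac{1925}{2}$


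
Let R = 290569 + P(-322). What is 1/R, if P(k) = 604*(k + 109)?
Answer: 1/161917 ≈ 6.1760e-6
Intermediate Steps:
P(k) = 65836 + 604*k (P(k) = 604*(109 + k) = 65836 + 604*k)
R = 161917 (R = 290569 + (65836 + 604*(-322)) = 290569 + (65836 - 194488) = 290569 - 128652 = 161917)
1/R = 1/161917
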